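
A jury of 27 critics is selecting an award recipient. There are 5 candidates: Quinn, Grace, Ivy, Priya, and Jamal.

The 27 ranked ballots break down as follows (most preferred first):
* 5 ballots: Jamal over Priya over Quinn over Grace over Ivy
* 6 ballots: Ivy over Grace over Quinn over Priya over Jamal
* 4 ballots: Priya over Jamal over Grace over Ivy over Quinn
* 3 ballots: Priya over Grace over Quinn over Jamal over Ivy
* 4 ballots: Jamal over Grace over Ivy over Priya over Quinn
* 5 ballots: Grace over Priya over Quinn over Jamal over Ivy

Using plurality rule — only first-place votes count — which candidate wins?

Jamal

First-place votes: Quinn 0, Grace 5, Ivy 6, Priya 7, Jamal 9.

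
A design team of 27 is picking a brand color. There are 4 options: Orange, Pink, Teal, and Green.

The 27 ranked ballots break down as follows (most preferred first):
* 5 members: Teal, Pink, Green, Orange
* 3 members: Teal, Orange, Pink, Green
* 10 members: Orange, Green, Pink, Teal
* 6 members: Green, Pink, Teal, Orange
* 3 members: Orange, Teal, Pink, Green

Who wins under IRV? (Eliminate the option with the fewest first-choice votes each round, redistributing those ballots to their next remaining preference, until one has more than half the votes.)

Round 1: Orange 13, Pink 0, Teal 8, Green 6. Pink eliminated.
Round 2: Orange 13, Teal 8, Green 6. Green eliminated.
Round 3: Orange 13, Teal 14. Teal has a majority (≥14).

Teal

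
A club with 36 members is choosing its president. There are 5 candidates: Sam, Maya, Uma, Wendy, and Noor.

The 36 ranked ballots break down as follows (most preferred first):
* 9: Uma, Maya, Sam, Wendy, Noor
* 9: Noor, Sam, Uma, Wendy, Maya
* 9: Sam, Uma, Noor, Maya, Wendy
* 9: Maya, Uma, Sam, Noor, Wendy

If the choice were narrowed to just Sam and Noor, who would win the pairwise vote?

Sam is ranked above Noor on 27 ballots; Noor above Sam on 9.

Sam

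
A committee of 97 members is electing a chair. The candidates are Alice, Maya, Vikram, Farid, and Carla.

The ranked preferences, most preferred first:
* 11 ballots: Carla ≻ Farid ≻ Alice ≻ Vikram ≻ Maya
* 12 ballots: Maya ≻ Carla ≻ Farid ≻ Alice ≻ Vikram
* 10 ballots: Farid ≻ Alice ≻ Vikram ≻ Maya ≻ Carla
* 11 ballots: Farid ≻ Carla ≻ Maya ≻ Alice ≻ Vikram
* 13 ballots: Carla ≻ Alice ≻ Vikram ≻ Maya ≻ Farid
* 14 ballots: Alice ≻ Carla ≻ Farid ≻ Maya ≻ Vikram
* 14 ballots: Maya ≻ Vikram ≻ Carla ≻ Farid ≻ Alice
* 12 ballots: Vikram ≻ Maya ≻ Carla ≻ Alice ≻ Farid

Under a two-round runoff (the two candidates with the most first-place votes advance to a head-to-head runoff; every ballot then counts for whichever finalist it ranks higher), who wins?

Round 1 first-place votes: Alice 14, Maya 26, Vikram 12, Farid 21, Carla 24. Maya and Carla advance.
Runoff: Maya is ranked above Carla on 48 ballots, Carla above Maya on 49.

Carla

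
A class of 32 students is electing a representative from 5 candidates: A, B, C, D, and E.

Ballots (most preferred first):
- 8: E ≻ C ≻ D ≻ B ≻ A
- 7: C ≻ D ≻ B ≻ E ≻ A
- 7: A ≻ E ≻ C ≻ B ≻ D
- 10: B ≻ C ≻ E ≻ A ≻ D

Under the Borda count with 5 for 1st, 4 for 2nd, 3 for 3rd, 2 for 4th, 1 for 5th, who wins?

C

A: 8×1 + 7×1 + 7×5 + 10×2 = 70
B: 8×2 + 7×3 + 7×2 + 10×5 = 101
C: 8×4 + 7×5 + 7×3 + 10×4 = 128
D: 8×3 + 7×4 + 7×1 + 10×1 = 69
E: 8×5 + 7×2 + 7×4 + 10×3 = 112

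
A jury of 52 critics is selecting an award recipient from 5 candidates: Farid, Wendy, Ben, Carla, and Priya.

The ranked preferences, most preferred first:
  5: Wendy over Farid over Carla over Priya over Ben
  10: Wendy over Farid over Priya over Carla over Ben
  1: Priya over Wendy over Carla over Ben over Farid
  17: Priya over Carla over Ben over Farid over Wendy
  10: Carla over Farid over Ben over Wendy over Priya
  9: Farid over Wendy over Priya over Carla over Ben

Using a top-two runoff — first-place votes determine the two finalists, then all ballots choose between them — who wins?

Wendy

Round 1 first-place votes: Farid 9, Wendy 15, Ben 0, Carla 10, Priya 18. Priya and Wendy advance.
Runoff: Priya is ranked above Wendy on 18 ballots, Wendy above Priya on 34.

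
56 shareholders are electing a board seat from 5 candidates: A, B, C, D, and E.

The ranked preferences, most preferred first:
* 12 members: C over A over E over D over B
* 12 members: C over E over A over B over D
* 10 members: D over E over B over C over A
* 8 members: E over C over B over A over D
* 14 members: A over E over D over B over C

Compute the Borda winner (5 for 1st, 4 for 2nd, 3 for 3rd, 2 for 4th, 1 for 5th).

A: 12×4 + 12×3 + 10×1 + 8×2 + 14×5 = 180
B: 12×1 + 12×2 + 10×3 + 8×3 + 14×2 = 118
C: 12×5 + 12×5 + 10×2 + 8×4 + 14×1 = 186
D: 12×2 + 12×1 + 10×5 + 8×1 + 14×3 = 136
E: 12×3 + 12×4 + 10×4 + 8×5 + 14×4 = 220

E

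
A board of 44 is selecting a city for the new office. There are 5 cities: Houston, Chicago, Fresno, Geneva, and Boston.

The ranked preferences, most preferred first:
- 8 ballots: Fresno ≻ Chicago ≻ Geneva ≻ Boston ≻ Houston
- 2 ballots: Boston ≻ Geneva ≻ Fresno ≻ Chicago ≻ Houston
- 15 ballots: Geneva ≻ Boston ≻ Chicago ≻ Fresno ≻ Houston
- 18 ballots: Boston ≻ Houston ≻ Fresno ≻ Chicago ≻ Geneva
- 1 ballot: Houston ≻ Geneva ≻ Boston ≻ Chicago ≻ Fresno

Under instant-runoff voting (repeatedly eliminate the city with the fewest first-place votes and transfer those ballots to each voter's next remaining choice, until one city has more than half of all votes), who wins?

Geneva

Round 1: Houston 1, Chicago 0, Fresno 8, Geneva 15, Boston 20. Chicago eliminated.
Round 2: Houston 1, Fresno 8, Geneva 15, Boston 20. Houston eliminated.
Round 3: Fresno 8, Geneva 16, Boston 20. Fresno eliminated.
Round 4: Geneva 24, Boston 20. Geneva has a majority (≥23).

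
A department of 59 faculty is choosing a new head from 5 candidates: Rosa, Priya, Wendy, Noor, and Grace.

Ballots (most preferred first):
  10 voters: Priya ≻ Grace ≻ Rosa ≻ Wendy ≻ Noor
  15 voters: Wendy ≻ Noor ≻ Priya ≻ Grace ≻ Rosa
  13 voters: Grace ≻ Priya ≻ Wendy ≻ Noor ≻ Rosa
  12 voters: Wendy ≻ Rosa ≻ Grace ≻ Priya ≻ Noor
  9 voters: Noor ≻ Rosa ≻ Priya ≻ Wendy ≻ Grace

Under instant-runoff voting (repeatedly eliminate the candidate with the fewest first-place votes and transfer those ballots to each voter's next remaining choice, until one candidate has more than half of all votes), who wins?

Round 1: Rosa 0, Priya 10, Wendy 27, Noor 9, Grace 13. Rosa eliminated.
Round 2: Priya 10, Wendy 27, Noor 9, Grace 13. Noor eliminated.
Round 3: Priya 19, Wendy 27, Grace 13. Grace eliminated.
Round 4: Priya 32, Wendy 27. Priya has a majority (≥30).

Priya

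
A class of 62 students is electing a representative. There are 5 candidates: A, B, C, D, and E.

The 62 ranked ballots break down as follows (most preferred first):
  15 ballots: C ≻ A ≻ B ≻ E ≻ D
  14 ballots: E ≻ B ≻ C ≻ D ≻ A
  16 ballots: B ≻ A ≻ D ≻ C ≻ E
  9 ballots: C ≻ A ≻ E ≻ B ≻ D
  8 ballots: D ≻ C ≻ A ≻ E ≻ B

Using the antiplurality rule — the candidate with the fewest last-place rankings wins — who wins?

Last-place votes: A 14, B 8, C 0, D 24, E 16.

C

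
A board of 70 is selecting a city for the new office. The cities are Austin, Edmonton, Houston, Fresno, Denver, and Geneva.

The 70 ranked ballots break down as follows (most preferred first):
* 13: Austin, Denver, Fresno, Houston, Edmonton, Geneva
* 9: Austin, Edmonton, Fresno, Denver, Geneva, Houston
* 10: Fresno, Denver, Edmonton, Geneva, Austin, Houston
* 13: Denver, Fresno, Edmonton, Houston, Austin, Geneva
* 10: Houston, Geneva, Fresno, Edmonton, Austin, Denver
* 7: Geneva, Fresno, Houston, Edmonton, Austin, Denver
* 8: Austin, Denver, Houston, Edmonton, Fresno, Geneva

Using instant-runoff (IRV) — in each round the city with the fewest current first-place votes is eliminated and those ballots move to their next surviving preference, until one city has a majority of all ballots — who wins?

Fresno

Round 1: Austin 30, Edmonton 0, Houston 10, Fresno 10, Denver 13, Geneva 7. Edmonton eliminated.
Round 2: Austin 30, Houston 10, Fresno 10, Denver 13, Geneva 7. Geneva eliminated.
Round 3: Austin 30, Houston 10, Fresno 17, Denver 13. Houston eliminated.
Round 4: Austin 30, Fresno 27, Denver 13. Denver eliminated.
Round 5: Austin 30, Fresno 40. Fresno has a majority (≥36).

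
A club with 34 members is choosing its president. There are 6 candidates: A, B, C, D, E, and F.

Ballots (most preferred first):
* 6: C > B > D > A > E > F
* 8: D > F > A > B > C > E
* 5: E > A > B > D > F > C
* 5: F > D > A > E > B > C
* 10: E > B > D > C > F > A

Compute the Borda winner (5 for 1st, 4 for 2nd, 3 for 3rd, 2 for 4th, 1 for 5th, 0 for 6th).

D

A: 6×2 + 8×3 + 5×4 + 5×3 + 10×0 = 71
B: 6×4 + 8×2 + 5×3 + 5×1 + 10×4 = 100
C: 6×5 + 8×1 + 5×0 + 5×0 + 10×2 = 58
D: 6×3 + 8×5 + 5×2 + 5×4 + 10×3 = 118
E: 6×1 + 8×0 + 5×5 + 5×2 + 10×5 = 91
F: 6×0 + 8×4 + 5×1 + 5×5 + 10×1 = 72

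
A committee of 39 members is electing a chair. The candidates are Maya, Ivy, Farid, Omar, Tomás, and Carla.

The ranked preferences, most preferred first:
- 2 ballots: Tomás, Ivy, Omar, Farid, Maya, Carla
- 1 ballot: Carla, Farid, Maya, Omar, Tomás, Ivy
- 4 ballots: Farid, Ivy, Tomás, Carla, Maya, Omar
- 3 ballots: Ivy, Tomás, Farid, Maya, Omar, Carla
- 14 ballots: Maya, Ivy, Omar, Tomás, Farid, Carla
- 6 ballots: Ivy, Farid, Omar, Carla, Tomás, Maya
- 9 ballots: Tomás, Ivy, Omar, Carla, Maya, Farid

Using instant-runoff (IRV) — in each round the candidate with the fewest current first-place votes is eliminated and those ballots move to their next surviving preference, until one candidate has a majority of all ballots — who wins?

Round 1: Maya 14, Ivy 9, Farid 4, Omar 0, Tomás 11, Carla 1. Omar eliminated.
Round 2: Maya 14, Ivy 9, Farid 4, Tomás 11, Carla 1. Carla eliminated.
Round 3: Maya 14, Ivy 9, Farid 5, Tomás 11. Farid eliminated.
Round 4: Maya 15, Ivy 13, Tomás 11. Tomás eliminated.
Round 5: Maya 15, Ivy 24. Ivy has a majority (≥20).

Ivy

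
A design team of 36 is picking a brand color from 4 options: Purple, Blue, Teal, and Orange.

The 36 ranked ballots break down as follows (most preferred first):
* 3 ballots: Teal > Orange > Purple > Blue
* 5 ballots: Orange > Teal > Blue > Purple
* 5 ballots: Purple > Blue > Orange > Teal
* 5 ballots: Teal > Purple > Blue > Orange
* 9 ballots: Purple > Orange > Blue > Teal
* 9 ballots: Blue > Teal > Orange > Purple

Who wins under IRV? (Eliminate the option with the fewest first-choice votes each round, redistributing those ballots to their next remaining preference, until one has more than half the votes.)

Round 1: Purple 14, Blue 9, Teal 8, Orange 5. Orange eliminated.
Round 2: Purple 14, Blue 9, Teal 13. Blue eliminated.
Round 3: Purple 14, Teal 22. Teal has a majority (≥19).

Teal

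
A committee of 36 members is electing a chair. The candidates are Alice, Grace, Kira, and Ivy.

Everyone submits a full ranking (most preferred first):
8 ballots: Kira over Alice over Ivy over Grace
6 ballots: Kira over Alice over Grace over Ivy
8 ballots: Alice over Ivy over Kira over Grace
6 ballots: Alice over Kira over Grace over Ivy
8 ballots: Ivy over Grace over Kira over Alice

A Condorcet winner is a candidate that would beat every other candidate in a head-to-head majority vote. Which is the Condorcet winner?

Kira vs Alice: 22–14
Kira vs Grace: 28–8
Kira vs Ivy: 20–16
Kira beats every other candidate.

Kira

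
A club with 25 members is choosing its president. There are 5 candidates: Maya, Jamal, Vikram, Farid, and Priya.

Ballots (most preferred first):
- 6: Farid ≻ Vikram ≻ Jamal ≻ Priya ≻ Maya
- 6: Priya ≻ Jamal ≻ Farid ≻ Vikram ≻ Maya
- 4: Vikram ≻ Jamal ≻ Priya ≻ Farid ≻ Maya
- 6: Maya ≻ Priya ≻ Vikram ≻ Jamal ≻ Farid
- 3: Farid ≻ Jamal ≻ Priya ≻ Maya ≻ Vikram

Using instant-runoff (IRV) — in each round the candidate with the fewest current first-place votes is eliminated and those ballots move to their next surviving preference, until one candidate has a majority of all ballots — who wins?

Priya

Round 1: Maya 6, Jamal 0, Vikram 4, Farid 9, Priya 6. Jamal eliminated.
Round 2: Maya 6, Vikram 4, Farid 9, Priya 6. Vikram eliminated.
Round 3: Maya 6, Farid 9, Priya 10. Maya eliminated.
Round 4: Farid 9, Priya 16. Priya has a majority (≥13).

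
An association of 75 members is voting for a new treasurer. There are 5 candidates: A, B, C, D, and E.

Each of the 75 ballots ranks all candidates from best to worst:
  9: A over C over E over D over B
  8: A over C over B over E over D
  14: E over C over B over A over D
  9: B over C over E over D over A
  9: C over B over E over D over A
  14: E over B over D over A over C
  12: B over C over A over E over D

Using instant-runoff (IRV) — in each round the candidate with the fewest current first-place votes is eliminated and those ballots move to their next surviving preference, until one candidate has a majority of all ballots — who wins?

Round 1: A 17, B 21, C 9, D 0, E 28. D eliminated.
Round 2: A 17, B 21, C 9, E 28. C eliminated.
Round 3: A 17, B 30, E 28. A eliminated.
Round 4: B 38, E 37. B has a majority (≥38).

B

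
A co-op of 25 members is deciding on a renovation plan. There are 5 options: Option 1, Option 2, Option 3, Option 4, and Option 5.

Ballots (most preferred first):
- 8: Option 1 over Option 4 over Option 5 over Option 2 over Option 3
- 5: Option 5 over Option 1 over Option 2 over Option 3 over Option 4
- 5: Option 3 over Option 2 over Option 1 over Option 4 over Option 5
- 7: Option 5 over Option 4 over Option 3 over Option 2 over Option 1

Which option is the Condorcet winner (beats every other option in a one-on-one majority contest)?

Option 1 vs Option 2: 13–12
Option 1 vs Option 3: 13–12
Option 1 vs Option 4: 18–7
Option 1 vs Option 5: 13–12
Option 1 beats every other option.

Option 1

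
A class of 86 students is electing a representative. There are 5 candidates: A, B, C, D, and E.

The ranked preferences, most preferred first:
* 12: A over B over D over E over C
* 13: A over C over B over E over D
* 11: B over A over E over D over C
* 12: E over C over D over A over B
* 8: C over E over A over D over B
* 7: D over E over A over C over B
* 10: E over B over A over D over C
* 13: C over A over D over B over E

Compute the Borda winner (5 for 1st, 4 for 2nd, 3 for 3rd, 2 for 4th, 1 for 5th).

A

A: 12×5 + 13×5 + 11×4 + 12×2 + 8×3 + 7×3 + 10×3 + 13×4 = 320
B: 12×4 + 13×3 + 11×5 + 12×1 + 8×1 + 7×1 + 10×4 + 13×2 = 235
C: 12×1 + 13×4 + 11×1 + 12×4 + 8×5 + 7×2 + 10×1 + 13×5 = 252
D: 12×3 + 13×1 + 11×2 + 12×3 + 8×2 + 7×5 + 10×2 + 13×3 = 217
E: 12×2 + 13×2 + 11×3 + 12×5 + 8×4 + 7×4 + 10×5 + 13×1 = 266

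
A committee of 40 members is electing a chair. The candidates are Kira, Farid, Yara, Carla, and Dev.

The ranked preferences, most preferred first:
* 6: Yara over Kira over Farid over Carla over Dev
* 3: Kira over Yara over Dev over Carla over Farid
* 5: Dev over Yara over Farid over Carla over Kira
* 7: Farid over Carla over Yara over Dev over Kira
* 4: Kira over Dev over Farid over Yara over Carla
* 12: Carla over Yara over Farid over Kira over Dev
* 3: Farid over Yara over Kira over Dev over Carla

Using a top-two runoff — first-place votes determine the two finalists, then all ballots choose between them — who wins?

Farid

Round 1 first-place votes: Kira 7, Farid 10, Yara 6, Carla 12, Dev 5. Carla and Farid advance.
Runoff: Carla is ranked above Farid on 15 ballots, Farid above Carla on 25.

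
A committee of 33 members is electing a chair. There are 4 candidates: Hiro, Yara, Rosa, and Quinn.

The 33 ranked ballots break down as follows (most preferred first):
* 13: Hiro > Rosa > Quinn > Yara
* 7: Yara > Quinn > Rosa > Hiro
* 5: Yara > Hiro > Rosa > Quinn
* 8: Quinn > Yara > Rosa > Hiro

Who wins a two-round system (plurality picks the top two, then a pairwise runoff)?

Yara

Round 1 first-place votes: Hiro 13, Yara 12, Rosa 0, Quinn 8. Hiro and Yara advance.
Runoff: Hiro is ranked above Yara on 13 ballots, Yara above Hiro on 20.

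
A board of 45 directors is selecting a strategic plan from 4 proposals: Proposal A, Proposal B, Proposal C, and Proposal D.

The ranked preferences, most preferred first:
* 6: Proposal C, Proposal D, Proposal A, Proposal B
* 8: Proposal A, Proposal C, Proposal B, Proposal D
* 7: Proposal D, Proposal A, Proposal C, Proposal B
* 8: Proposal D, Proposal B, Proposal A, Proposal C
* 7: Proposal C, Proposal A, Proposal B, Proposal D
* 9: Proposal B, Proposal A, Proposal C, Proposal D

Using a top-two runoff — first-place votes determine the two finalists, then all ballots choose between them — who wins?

Proposal C

Round 1 first-place votes: Proposal A 8, Proposal B 9, Proposal C 13, Proposal D 15. Proposal D and Proposal C advance.
Runoff: Proposal D is ranked above Proposal C on 15 ballots, Proposal C above Proposal D on 30.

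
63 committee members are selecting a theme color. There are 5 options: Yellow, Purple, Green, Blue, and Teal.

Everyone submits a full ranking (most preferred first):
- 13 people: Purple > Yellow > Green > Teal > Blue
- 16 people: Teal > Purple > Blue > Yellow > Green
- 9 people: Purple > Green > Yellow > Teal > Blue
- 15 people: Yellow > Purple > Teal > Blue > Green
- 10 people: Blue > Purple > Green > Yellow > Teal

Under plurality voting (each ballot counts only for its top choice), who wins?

First-place votes: Yellow 15, Purple 22, Green 0, Blue 10, Teal 16.

Purple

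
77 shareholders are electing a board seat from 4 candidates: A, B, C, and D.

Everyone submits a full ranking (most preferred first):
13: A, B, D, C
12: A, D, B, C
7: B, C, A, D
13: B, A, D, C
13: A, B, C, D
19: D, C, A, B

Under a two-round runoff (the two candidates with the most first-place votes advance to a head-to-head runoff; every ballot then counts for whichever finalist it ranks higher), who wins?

Round 1 first-place votes: A 38, B 20, C 0, D 19. A and B advance.
Runoff: A is ranked above B on 57 ballots, B above A on 20.

A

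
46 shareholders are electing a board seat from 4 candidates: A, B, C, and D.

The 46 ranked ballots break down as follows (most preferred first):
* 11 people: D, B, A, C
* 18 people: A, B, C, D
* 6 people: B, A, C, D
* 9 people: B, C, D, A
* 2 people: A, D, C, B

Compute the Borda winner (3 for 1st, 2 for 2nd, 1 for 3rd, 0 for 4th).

A: 11×1 + 18×3 + 6×2 + 9×0 + 2×3 = 83
B: 11×2 + 18×2 + 6×3 + 9×3 + 2×0 = 103
C: 11×0 + 18×1 + 6×1 + 9×2 + 2×1 = 44
D: 11×3 + 18×0 + 6×0 + 9×1 + 2×2 = 46

B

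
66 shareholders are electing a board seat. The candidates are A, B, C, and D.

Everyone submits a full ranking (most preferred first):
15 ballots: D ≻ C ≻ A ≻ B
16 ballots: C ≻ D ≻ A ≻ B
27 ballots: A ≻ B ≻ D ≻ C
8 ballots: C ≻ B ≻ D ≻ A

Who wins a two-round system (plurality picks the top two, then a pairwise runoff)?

C

Round 1 first-place votes: A 27, B 0, C 24, D 15. A and C advance.
Runoff: A is ranked above C on 27 ballots, C above A on 39.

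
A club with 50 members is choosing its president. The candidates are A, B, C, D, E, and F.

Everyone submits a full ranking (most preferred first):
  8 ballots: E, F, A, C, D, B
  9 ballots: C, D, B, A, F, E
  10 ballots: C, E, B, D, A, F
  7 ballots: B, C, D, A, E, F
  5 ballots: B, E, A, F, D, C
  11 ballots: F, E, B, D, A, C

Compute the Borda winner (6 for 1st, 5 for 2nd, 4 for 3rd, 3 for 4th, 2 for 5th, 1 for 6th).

E

A: 8×4 + 9×3 + 10×2 + 7×3 + 5×4 + 11×2 = 142
B: 8×1 + 9×4 + 10×4 + 7×6 + 5×6 + 11×4 = 200
C: 8×3 + 9×6 + 10×6 + 7×5 + 5×1 + 11×1 = 189
D: 8×2 + 9×5 + 10×3 + 7×4 + 5×2 + 11×3 = 162
E: 8×6 + 9×1 + 10×5 + 7×2 + 5×5 + 11×5 = 201
F: 8×5 + 9×2 + 10×1 + 7×1 + 5×3 + 11×6 = 156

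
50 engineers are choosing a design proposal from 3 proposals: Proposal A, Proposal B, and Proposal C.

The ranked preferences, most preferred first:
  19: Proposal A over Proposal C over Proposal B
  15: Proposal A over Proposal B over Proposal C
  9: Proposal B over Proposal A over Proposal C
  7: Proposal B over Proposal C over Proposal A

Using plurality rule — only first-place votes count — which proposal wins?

First-place votes: Proposal A 34, Proposal B 16, Proposal C 0.

Proposal A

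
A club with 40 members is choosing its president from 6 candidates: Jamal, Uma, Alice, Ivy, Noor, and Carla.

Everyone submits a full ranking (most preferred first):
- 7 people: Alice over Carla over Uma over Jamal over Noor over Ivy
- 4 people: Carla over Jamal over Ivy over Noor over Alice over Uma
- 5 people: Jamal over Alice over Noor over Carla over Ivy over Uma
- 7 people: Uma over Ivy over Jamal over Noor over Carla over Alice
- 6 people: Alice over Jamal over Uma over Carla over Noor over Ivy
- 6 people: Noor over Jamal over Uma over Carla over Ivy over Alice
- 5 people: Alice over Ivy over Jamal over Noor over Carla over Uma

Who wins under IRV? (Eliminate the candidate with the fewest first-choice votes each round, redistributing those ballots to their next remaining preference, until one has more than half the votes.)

Round 1: Jamal 5, Uma 7, Alice 18, Ivy 0, Noor 6, Carla 4. Ivy eliminated.
Round 2: Jamal 5, Uma 7, Alice 18, Noor 6, Carla 4. Carla eliminated.
Round 3: Jamal 9, Uma 7, Alice 18, Noor 6. Noor eliminated.
Round 4: Jamal 15, Uma 7, Alice 18. Uma eliminated.
Round 5: Jamal 22, Alice 18. Jamal has a majority (≥21).

Jamal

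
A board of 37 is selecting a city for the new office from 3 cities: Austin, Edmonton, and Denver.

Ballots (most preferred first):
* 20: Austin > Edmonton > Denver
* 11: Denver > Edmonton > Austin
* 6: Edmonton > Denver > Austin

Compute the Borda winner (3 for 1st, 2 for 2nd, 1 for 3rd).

Edmonton

Austin: 20×3 + 11×1 + 6×1 = 77
Edmonton: 20×2 + 11×2 + 6×3 = 80
Denver: 20×1 + 11×3 + 6×2 = 65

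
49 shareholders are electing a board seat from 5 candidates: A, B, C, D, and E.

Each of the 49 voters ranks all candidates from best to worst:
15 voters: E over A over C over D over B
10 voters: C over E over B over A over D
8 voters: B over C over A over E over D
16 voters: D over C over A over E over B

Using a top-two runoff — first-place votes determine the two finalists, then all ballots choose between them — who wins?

Round 1 first-place votes: A 0, B 8, C 10, D 16, E 15. D and E advance.
Runoff: D is ranked above E on 16 ballots, E above D on 33.

E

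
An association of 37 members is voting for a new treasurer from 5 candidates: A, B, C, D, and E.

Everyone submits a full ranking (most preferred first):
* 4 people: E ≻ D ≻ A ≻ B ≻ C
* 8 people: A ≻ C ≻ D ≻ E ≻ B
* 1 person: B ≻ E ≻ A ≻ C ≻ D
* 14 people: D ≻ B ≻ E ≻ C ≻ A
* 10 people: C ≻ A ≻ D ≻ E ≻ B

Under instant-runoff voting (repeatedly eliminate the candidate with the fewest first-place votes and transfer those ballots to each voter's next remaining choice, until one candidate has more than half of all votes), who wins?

C

Round 1: A 8, B 1, C 10, D 14, E 4. B eliminated.
Round 2: A 8, C 10, D 14, E 5. E eliminated.
Round 3: A 9, C 10, D 18. A eliminated.
Round 4: C 19, D 18. C has a majority (≥19).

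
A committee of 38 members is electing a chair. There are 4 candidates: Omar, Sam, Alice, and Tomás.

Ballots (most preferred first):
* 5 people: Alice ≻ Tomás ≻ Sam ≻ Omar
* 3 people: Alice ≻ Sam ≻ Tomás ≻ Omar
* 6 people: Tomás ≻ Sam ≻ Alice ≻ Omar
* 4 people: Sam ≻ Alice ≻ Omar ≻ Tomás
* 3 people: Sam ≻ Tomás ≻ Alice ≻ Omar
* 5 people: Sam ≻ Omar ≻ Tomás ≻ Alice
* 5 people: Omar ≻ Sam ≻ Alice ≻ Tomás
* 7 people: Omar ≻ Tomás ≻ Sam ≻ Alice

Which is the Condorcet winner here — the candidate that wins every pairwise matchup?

Sam vs Omar: 26–12
Sam vs Alice: 30–8
Sam vs Tomás: 20–18
Sam beats every other candidate.

Sam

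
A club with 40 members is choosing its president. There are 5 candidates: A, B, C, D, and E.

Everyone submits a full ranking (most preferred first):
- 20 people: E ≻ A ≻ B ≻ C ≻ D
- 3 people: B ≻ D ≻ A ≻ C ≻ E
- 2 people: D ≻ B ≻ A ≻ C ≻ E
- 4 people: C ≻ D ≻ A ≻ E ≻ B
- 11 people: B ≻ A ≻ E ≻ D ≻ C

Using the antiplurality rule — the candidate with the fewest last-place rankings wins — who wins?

Last-place votes: A 0, B 4, C 11, D 20, E 5.

A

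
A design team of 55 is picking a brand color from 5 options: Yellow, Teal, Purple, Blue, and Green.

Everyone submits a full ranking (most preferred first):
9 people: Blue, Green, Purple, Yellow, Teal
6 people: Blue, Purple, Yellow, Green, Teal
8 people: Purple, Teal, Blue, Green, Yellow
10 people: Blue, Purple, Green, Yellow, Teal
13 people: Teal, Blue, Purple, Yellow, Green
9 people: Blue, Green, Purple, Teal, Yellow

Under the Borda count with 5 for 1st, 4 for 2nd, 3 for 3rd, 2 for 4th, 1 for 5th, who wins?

Blue

Yellow: 9×2 + 6×3 + 8×1 + 10×2 + 13×2 + 9×1 = 99
Teal: 9×1 + 6×1 + 8×4 + 10×1 + 13×5 + 9×2 = 140
Purple: 9×3 + 6×4 + 8×5 + 10×4 + 13×3 + 9×3 = 197
Blue: 9×5 + 6×5 + 8×3 + 10×5 + 13×4 + 9×5 = 246
Green: 9×4 + 6×2 + 8×2 + 10×3 + 13×1 + 9×4 = 143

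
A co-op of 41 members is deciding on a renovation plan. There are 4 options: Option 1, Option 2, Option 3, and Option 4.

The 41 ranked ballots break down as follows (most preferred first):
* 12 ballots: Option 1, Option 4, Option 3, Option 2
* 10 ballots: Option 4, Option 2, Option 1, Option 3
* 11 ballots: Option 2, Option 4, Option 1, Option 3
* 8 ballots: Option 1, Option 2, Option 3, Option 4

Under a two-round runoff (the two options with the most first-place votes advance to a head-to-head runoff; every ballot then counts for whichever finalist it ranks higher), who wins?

Option 2

Round 1 first-place votes: Option 1 20, Option 2 11, Option 3 0, Option 4 10. Option 1 and Option 2 advance.
Runoff: Option 1 is ranked above Option 2 on 20 ballots, Option 2 above Option 1 on 21.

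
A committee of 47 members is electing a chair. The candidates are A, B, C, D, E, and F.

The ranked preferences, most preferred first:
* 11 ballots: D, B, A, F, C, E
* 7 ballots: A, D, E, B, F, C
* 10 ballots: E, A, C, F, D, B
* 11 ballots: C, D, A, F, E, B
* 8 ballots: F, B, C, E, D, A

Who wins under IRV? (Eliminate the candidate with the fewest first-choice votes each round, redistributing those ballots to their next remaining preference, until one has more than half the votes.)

Round 1: A 7, B 0, C 11, D 11, E 10, F 8. B eliminated.
Round 2: A 7, C 11, D 11, E 10, F 8. A eliminated.
Round 3: C 11, D 18, E 10, F 8. F eliminated.
Round 4: C 19, D 18, E 10. E eliminated.
Round 5: C 29, D 18. C has a majority (≥24).

C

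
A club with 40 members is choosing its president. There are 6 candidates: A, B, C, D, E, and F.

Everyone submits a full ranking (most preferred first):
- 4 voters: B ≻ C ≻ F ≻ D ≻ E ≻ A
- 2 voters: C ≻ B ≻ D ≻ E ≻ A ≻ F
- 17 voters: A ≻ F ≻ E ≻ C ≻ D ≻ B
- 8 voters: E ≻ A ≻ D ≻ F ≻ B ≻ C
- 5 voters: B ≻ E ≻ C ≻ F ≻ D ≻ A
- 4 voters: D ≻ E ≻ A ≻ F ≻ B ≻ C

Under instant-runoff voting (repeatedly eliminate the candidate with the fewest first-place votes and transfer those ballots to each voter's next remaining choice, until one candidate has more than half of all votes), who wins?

Round 1: A 17, B 9, C 2, D 4, E 8, F 0. F eliminated.
Round 2: A 17, B 9, C 2, D 4, E 8. C eliminated.
Round 3: A 17, B 11, D 4, E 8. D eliminated.
Round 4: A 17, B 11, E 12. B eliminated.
Round 5: A 17, E 23. E has a majority (≥21).

E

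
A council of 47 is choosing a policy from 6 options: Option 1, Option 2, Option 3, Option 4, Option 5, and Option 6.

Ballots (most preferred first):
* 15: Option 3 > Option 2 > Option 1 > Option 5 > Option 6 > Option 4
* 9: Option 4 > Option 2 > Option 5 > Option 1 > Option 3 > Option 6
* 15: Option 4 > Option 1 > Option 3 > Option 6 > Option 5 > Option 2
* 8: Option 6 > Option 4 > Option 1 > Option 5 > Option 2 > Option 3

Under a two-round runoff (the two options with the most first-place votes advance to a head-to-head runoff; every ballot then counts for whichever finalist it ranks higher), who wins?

Option 4

Round 1 first-place votes: Option 1 0, Option 2 0, Option 3 15, Option 4 24, Option 5 0, Option 6 8. Option 4 and Option 3 advance.
Runoff: Option 4 is ranked above Option 3 on 32 ballots, Option 3 above Option 4 on 15.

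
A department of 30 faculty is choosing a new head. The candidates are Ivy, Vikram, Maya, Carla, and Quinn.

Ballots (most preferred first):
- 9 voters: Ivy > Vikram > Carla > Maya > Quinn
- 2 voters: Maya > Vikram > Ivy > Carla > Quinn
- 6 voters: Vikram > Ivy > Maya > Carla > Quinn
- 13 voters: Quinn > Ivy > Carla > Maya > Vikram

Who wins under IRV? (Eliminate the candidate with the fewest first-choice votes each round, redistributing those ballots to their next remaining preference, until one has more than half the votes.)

Round 1: Ivy 9, Vikram 6, Maya 2, Carla 0, Quinn 13. Carla eliminated.
Round 2: Ivy 9, Vikram 6, Maya 2, Quinn 13. Maya eliminated.
Round 3: Ivy 9, Vikram 8, Quinn 13. Vikram eliminated.
Round 4: Ivy 17, Quinn 13. Ivy has a majority (≥16).

Ivy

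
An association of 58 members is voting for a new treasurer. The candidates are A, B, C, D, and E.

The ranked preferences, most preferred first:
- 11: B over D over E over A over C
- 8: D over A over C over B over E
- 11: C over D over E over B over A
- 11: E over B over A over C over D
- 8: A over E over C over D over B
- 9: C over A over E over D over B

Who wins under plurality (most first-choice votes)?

First-place votes: A 8, B 11, C 20, D 8, E 11.

C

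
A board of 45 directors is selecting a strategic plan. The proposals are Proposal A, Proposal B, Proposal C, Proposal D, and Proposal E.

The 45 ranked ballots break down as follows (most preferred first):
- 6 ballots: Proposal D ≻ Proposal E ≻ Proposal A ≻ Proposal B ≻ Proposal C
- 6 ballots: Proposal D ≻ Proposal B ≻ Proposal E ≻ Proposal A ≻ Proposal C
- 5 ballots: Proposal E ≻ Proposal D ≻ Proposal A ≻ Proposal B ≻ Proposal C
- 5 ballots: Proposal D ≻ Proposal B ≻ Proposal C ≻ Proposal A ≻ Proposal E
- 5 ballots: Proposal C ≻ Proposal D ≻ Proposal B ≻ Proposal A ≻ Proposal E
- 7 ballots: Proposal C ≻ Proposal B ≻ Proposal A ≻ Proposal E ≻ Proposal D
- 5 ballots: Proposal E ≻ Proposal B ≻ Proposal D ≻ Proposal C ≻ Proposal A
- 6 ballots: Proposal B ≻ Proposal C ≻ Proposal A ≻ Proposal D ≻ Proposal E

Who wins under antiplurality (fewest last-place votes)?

Proposal B

Last-place votes: Proposal A 5, Proposal B 0, Proposal C 17, Proposal D 7, Proposal E 16.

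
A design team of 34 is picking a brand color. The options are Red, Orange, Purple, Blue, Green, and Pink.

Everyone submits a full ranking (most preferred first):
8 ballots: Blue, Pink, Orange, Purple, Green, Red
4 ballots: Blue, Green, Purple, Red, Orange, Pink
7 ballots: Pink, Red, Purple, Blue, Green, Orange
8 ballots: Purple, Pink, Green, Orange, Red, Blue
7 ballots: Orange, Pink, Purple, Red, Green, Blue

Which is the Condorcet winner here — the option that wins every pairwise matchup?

Pink

Pink vs Red: 30–4
Pink vs Orange: 23–11
Pink vs Purple: 22–12
Pink vs Blue: 22–12
Pink vs Green: 30–4
Pink beats every other option.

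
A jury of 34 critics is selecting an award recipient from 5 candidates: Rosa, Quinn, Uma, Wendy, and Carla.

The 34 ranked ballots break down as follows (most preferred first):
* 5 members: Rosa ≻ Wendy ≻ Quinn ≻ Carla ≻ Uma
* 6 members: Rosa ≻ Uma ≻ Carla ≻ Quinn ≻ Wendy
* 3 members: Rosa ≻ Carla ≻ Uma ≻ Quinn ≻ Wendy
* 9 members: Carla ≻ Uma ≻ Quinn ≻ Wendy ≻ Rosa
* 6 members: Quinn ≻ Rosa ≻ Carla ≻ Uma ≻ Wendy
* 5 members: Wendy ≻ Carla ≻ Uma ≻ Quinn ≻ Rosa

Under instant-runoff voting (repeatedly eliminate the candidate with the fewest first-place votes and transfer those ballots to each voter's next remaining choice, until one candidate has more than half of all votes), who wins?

Rosa

Round 1: Rosa 14, Quinn 6, Uma 0, Wendy 5, Carla 9. Uma eliminated.
Round 2: Rosa 14, Quinn 6, Wendy 5, Carla 9. Wendy eliminated.
Round 3: Rosa 14, Quinn 6, Carla 14. Quinn eliminated.
Round 4: Rosa 20, Carla 14. Rosa has a majority (≥18).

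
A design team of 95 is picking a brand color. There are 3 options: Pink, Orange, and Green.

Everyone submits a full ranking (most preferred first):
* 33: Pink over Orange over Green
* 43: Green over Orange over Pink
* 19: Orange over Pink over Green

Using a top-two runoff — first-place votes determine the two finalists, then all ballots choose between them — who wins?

Pink

Round 1 first-place votes: Pink 33, Orange 19, Green 43. Green and Pink advance.
Runoff: Green is ranked above Pink on 43 ballots, Pink above Green on 52.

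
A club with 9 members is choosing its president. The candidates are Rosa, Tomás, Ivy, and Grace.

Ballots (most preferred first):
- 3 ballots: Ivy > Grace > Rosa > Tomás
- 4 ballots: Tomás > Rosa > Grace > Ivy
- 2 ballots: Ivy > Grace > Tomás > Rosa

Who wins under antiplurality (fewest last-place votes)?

Last-place votes: Rosa 2, Tomás 3, Ivy 4, Grace 0.

Grace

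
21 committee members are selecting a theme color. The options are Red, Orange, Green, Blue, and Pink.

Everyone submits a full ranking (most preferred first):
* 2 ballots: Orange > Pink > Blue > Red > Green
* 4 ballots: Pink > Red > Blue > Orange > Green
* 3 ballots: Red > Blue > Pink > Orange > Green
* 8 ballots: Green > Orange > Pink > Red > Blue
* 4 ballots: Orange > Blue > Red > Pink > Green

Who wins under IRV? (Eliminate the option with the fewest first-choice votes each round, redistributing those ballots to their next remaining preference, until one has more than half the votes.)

Round 1: Red 3, Orange 6, Green 8, Blue 0, Pink 4. Blue eliminated.
Round 2: Red 3, Orange 6, Green 8, Pink 4. Red eliminated.
Round 3: Orange 6, Green 8, Pink 7. Orange eliminated.
Round 4: Green 8, Pink 13. Pink has a majority (≥11).

Pink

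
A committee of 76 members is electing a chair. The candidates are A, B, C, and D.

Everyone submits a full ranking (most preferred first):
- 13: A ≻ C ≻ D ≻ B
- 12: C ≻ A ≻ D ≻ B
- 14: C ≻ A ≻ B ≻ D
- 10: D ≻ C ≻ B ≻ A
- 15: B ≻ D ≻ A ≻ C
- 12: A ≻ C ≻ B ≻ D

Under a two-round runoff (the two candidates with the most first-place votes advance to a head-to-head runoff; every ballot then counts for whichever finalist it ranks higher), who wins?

Round 1 first-place votes: A 25, B 15, C 26, D 10. C and A advance.
Runoff: C is ranked above A on 36 ballots, A above C on 40.

A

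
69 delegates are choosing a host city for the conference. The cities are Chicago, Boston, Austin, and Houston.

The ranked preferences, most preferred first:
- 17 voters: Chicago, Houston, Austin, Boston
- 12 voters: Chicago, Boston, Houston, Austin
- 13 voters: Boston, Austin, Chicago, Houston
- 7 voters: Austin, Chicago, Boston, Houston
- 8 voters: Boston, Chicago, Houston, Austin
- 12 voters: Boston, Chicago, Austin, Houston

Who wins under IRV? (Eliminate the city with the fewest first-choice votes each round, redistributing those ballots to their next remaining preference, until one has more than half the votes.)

Chicago

Round 1: Chicago 29, Boston 33, Austin 7, Houston 0. Houston eliminated.
Round 2: Chicago 29, Boston 33, Austin 7. Austin eliminated.
Round 3: Chicago 36, Boston 33. Chicago has a majority (≥35).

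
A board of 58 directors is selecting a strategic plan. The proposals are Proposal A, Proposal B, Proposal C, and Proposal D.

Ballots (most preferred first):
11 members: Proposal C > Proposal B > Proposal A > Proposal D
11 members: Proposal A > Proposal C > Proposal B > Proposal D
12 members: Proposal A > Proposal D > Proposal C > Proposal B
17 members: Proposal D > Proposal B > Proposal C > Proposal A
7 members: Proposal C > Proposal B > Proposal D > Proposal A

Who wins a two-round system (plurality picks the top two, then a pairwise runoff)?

Round 1 first-place votes: Proposal A 23, Proposal B 0, Proposal C 18, Proposal D 17. Proposal A and Proposal C advance.
Runoff: Proposal A is ranked above Proposal C on 23 ballots, Proposal C above Proposal A on 35.

Proposal C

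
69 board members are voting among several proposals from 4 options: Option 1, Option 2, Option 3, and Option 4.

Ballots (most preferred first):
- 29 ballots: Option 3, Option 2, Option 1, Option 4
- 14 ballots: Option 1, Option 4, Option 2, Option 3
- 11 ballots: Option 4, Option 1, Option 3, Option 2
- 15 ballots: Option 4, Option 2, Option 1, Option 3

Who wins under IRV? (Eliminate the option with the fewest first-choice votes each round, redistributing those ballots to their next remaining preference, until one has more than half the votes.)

Option 4

Round 1: Option 1 14, Option 2 0, Option 3 29, Option 4 26. Option 2 eliminated.
Round 2: Option 1 14, Option 3 29, Option 4 26. Option 1 eliminated.
Round 3: Option 3 29, Option 4 40. Option 4 has a majority (≥35).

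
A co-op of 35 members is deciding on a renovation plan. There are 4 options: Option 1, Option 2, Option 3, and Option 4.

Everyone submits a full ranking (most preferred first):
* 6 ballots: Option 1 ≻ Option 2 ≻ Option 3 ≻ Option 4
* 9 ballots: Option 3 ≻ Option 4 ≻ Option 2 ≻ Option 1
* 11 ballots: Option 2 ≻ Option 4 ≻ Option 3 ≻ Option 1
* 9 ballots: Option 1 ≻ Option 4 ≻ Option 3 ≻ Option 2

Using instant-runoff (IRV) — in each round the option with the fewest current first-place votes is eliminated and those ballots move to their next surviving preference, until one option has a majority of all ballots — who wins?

Option 2

Round 1: Option 1 15, Option 2 11, Option 3 9, Option 4 0. Option 4 eliminated.
Round 2: Option 1 15, Option 2 11, Option 3 9. Option 3 eliminated.
Round 3: Option 1 15, Option 2 20. Option 2 has a majority (≥18).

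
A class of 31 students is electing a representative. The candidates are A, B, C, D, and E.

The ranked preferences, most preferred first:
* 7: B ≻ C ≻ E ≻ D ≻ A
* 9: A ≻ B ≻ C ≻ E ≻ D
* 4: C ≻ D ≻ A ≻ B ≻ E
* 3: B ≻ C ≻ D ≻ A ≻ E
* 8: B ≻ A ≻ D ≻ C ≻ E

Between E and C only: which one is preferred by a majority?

C

E is ranked above C on 0 ballots; C above E on 31.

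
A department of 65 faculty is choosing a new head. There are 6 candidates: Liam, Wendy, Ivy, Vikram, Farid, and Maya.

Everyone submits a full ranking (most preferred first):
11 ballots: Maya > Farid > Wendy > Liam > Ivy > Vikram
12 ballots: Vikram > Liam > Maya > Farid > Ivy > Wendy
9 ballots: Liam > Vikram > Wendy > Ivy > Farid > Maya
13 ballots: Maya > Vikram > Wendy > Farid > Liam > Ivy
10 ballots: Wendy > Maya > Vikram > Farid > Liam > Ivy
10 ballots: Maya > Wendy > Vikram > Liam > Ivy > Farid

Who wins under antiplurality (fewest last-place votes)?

Last-place votes: Liam 0, Wendy 12, Ivy 23, Vikram 11, Farid 10, Maya 9.

Liam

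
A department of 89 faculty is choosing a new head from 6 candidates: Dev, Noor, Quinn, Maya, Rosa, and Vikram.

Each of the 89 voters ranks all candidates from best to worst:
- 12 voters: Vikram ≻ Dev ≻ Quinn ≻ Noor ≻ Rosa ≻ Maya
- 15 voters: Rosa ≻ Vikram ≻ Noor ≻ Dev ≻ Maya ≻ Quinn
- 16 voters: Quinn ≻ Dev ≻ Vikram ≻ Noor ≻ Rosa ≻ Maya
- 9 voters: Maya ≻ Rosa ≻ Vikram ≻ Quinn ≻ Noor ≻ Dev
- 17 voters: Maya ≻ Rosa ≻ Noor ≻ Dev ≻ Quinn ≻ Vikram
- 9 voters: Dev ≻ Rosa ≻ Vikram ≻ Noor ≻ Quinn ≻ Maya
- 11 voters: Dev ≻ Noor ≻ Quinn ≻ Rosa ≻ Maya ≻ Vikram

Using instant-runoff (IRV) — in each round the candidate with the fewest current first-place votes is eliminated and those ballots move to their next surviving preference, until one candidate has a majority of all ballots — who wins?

Round 1: Dev 20, Noor 0, Quinn 16, Maya 26, Rosa 15, Vikram 12. Noor eliminated.
Round 2: Dev 20, Quinn 16, Maya 26, Rosa 15, Vikram 12. Vikram eliminated.
Round 3: Dev 32, Quinn 16, Maya 26, Rosa 15. Rosa eliminated.
Round 4: Dev 47, Quinn 16, Maya 26. Dev has a majority (≥45).

Dev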